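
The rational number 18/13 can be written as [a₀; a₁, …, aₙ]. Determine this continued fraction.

18 = 1·13 + 5, so a_0 = 1
13 = 2·5 + 3, so a_1 = 2
5 = 1·3 + 2, so a_2 = 1
3 = 1·2 + 1, so a_3 = 1
2 = 2·1 + 0, so a_4 = 2

[1; 2, 1, 1, 2]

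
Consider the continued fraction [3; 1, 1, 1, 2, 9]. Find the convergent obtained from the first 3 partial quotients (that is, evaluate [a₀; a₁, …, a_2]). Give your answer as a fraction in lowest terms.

a_0 = 3: 3/1
a_1 = 1: 4/1
a_2 = 1: 7/2

7/2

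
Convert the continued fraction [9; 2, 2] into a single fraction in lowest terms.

Start with 2.
2 + 1/(2/1) = 2 + 1/2 = 5/2
9 + 1/(5/2) = 9 + 2/5 = 47/5

47/5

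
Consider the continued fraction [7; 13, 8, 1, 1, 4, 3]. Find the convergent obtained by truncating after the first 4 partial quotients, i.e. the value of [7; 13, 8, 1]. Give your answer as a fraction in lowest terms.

835/118

Work from the innermost term outward:
Start with 1.
8 + 1/(1/1) = 8 + 1/1 = 9/1
13 + 1/(9/1) = 13 + 1/9 = 118/9
7 + 1/(118/9) = 7 + 9/118 = 835/118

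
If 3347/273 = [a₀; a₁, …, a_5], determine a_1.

3

⌊3347/273⌋ = 12, remainder 71
⌊273/71⌋ = 3, remainder 60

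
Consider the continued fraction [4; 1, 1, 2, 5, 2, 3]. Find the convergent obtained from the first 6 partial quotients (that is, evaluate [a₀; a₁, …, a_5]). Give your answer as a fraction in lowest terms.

271/59

Collapse the nested fraction from the inside out:
Start with 2.
5 + 1/(2/1) = 5 + 1/2 = 11/2
2 + 1/(11/2) = 2 + 2/11 = 24/11
1 + 1/(24/11) = 1 + 11/24 = 35/24
1 + 1/(35/24) = 1 + 24/35 = 59/35
4 + 1/(59/35) = 4 + 35/59 = 271/59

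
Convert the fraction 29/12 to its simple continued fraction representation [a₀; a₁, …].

[2; 2, 2, 2]

⌊29/12⌋ = 2, remainder 5
⌊12/5⌋ = 2, remainder 2
⌊5/2⌋ = 2, remainder 1
⌊2/1⌋ = 2, remainder 0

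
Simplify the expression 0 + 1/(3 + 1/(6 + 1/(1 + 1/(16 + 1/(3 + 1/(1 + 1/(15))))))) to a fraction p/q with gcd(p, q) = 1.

Collapse the nested fraction from the inside out:
Start with 15.
1 + 1/(15/1) = 1 + 1/15 = 16/15
3 + 1/(16/15) = 3 + 15/16 = 63/16
16 + 1/(63/16) = 16 + 16/63 = 1024/63
1 + 1/(1024/63) = 1 + 63/1024 = 1087/1024
6 + 1/(1087/1024) = 6 + 1024/1087 = 7546/1087
3 + 1/(7546/1087) = 3 + 1087/7546 = 23725/7546
0 + 1/(23725/7546) = 0 + 7546/23725 = 7546/23725

7546/23725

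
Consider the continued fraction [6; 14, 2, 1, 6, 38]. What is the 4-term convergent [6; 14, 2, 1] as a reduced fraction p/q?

261/43

Collapse the nested fraction from the inside out:
Start with 1.
2 + 1/(1/1) = 2 + 1/1 = 3/1
14 + 1/(3/1) = 14 + 1/3 = 43/3
6 + 1/(43/3) = 6 + 3/43 = 261/43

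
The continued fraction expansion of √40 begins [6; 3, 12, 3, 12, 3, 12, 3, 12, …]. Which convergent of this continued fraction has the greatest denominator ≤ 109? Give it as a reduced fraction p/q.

a_0 = 6: 6/1  (≤ bound)
a_1 = 3: 19/3  (≤ bound)
a_2 = 12: 234/37  (≤ bound)
a_3 = 3: 721/114  (> 109, stop)

234/37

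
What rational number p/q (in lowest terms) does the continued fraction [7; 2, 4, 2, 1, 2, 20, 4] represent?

Start with 4.
20 + 1/(4/1) = 20 + 1/4 = 81/4
2 + 1/(81/4) = 2 + 4/81 = 166/81
1 + 1/(166/81) = 1 + 81/166 = 247/166
2 + 1/(247/166) = 2 + 166/247 = 660/247
4 + 1/(660/247) = 4 + 247/660 = 2887/660
2 + 1/(2887/660) = 2 + 660/2887 = 6434/2887
7 + 1/(6434/2887) = 7 + 2887/6434 = 47925/6434

47925/6434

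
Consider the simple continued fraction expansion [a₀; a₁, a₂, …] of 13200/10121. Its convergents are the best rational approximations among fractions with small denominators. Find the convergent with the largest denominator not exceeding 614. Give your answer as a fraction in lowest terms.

433/332

a_0 = 1: 1/1  (≤ bound)
a_1 = 3: 4/3  (≤ bound)
a_2 = 3: 13/10  (≤ bound)
a_3 = 2: 30/23  (≤ bound)
a_4 = 14: 433/332  (≤ bound)
a_5 = 4: 1762/1351  (> 614, stop)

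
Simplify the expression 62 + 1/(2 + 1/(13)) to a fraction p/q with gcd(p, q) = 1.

1687/27

a_0 = 62: 62/1
a_1 = 2: 125/2
a_2 = 13: 1687/27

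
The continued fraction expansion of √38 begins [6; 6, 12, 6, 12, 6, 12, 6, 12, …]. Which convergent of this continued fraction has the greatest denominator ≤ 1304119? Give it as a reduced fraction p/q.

2463306/399601

List convergents until the denominator exceeds the bound:
a_0 = 6: 6/1  (≤ bound)
a_1 = 6: 37/6  (≤ bound)
a_2 = 12: 450/73  (≤ bound)
a_3 = 6: 2737/444  (≤ bound)
a_4 = 12: 33294/5401  (≤ bound)
a_5 = 6: 202501/32850  (≤ bound)
a_6 = 12: 2463306/399601  (≤ bound)
a_7 = 6: 14982337/2430456  (> 1304119, stop)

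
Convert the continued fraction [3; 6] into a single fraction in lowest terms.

19/6

Start with 6.
3 + 1/(6/1) = 3 + 1/6 = 19/6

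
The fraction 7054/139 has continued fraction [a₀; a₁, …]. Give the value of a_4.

7054 = 50·139 + 104, so a_0 = 50
139 = 1·104 + 35, so a_1 = 1
104 = 2·35 + 34, so a_2 = 2
35 = 1·34 + 1, so a_3 = 1
34 = 34·1 + 0, so a_4 = 34

34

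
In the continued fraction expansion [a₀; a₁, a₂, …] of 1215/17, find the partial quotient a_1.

Apply division with remainder until the remainder is 0:
1215 ÷ 17 → quotient 71, remainder 8
17 ÷ 8 → quotient 2, remainder 1

2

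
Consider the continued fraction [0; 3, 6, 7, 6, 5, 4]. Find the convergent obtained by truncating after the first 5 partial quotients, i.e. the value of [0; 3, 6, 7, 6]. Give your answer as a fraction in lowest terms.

264/835

Start with 6.
7 + 1/(6/1) = 7 + 1/6 = 43/6
6 + 1/(43/6) = 6 + 6/43 = 264/43
3 + 1/(264/43) = 3 + 43/264 = 835/264
0 + 1/(835/264) = 0 + 264/835 = 264/835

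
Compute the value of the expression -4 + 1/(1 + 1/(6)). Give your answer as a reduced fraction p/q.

Use the convergent recurrence hₖ = aₖ·hₖ₋₁ + hₖ₋₂ (and likewise for the denominators kₖ):
a_0 = -4: -4/1
a_1 = 1: -3/1
a_2 = 6: -22/7

-22/7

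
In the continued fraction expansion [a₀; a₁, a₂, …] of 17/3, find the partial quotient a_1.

Run the Euclidean algorithm, recording each quotient:
⌊17/3⌋ = 5, remainder 2
⌊3/2⌋ = 1, remainder 1

1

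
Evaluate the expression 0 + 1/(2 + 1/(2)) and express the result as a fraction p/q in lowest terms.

Collapse the nested fraction from the inside out:
Start with 2.
2 + 1/(2/1) = 2 + 1/2 = 5/2
0 + 1/(5/2) = 0 + 2/5 = 2/5

2/5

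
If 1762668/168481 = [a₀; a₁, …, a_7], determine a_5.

1

Apply division with remainder until the remainder is 0:
⌊1762668/168481⌋ = 10, remainder 77858
⌊168481/77858⌋ = 2, remainder 12765
⌊77858/12765⌋ = 6, remainder 1268
⌊12765/1268⌋ = 10, remainder 85
⌊1268/85⌋ = 14, remainder 78
⌊85/78⌋ = 1, remainder 7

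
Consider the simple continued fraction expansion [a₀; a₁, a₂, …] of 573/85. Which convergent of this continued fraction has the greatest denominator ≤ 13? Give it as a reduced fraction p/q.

27/4

a_0 = 6: 6/1  (≤ bound)
a_1 = 1: 7/1  (≤ bound)
a_2 = 2: 20/3  (≤ bound)
a_3 = 1: 27/4  (≤ bound)
a_4 = 6: 182/27  (> 13, stop)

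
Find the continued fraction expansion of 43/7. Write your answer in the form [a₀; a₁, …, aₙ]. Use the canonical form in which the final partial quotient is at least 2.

43 = 6·7 + 1, so a_0 = 6
7 = 7·1 + 0, so a_1 = 7

[6; 7]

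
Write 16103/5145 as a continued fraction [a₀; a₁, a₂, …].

[3; 7, 1, 2, 2, 1, 4, 14]

Run the Euclidean algorithm, recording each quotient:
⌊16103/5145⌋ = 3, remainder 668
⌊5145/668⌋ = 7, remainder 469
⌊668/469⌋ = 1, remainder 199
⌊469/199⌋ = 2, remainder 71
⌊199/71⌋ = 2, remainder 57
⌊71/57⌋ = 1, remainder 14
⌊57/14⌋ = 4, remainder 1
⌊14/1⌋ = 14, remainder 0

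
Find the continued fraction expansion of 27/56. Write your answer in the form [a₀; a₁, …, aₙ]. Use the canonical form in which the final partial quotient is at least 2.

[0; 2, 13, 2]

⌊27/56⌋ = 0, remainder 27
⌊56/27⌋ = 2, remainder 2
⌊27/2⌋ = 13, remainder 1
⌊2/1⌋ = 2, remainder 0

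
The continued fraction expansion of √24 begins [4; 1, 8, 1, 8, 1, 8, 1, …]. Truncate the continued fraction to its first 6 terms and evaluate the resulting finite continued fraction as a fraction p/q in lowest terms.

485/99

Use the convergent recurrence hₖ = aₖ·hₖ₋₁ + hₖ₋₂ (and likewise for the denominators kₖ):
a_0 = 4: 4/1
a_1 = 1: 5/1
a_2 = 8: 44/9
a_3 = 1: 49/10
a_4 = 8: 436/89
a_5 = 1: 485/99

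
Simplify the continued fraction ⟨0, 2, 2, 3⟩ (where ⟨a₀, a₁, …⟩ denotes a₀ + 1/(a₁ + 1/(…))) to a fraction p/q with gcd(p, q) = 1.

Start with 3.
2 + 1/(3/1) = 2 + 1/3 = 7/3
2 + 1/(7/3) = 2 + 3/7 = 17/7
0 + 1/(17/7) = 0 + 7/17 = 7/17

7/17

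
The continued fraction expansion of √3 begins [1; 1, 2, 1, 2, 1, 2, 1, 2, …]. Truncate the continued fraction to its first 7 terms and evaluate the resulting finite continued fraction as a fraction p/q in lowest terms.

Work from the innermost term outward:
Start with 2.
1 + 1/(2/1) = 1 + 1/2 = 3/2
2 + 1/(3/2) = 2 + 2/3 = 8/3
1 + 1/(8/3) = 1 + 3/8 = 11/8
2 + 1/(11/8) = 2 + 8/11 = 30/11
1 + 1/(30/11) = 1 + 11/30 = 41/30
1 + 1/(41/30) = 1 + 30/41 = 71/41

71/41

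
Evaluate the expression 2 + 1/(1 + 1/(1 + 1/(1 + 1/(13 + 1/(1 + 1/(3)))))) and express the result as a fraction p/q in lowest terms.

a_0 = 2: 2/1
a_1 = 1: 3/1
a_2 = 1: 5/2
a_3 = 1: 8/3
a_4 = 13: 109/41
a_5 = 1: 117/44
a_6 = 3: 460/173

460/173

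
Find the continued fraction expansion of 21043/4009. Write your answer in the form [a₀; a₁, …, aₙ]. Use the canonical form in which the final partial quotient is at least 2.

21043 = 5·4009 + 998, so a_0 = 5
4009 = 4·998 + 17, so a_1 = 4
998 = 58·17 + 12, so a_2 = 58
17 = 1·12 + 5, so a_3 = 1
12 = 2·5 + 2, so a_4 = 2
5 = 2·2 + 1, so a_5 = 2
2 = 2·1 + 0, so a_6 = 2

[5; 4, 58, 1, 2, 2, 2]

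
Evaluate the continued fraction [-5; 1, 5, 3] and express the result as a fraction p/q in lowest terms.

-79/19

Start with 3.
5 + 1/(3/1) = 5 + 1/3 = 16/3
1 + 1/(16/3) = 1 + 3/16 = 19/16
-5 + 1/(19/16) = -5 + 16/19 = -79/19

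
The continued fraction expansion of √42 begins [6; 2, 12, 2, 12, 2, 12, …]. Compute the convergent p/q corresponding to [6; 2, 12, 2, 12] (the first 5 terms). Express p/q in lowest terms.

4206/649

Starting at the tail and folding back:
Start with 12.
2 + 1/(12/1) = 2 + 1/12 = 25/12
12 + 1/(25/12) = 12 + 12/25 = 312/25
2 + 1/(312/25) = 2 + 25/312 = 649/312
6 + 1/(649/312) = 6 + 312/649 = 4206/649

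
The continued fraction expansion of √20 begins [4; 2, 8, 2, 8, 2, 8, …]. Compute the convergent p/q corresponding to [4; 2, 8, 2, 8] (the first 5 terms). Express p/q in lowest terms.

1364/305

a_0 = 4: 4/1
a_1 = 2: 9/2
a_2 = 8: 76/17
a_3 = 2: 161/36
a_4 = 8: 1364/305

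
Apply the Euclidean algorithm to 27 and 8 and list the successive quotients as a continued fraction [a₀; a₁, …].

[3; 2, 1, 2]

Apply division with remainder until the remainder is 0:
27 ÷ 8 → quotient 3, remainder 3
8 ÷ 3 → quotient 2, remainder 2
3 ÷ 2 → quotient 1, remainder 1
2 ÷ 1 → quotient 2, remainder 0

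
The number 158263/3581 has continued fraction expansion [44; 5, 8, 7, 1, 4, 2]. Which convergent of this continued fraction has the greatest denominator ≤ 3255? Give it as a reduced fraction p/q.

71773/1624

List convergents until the denominator exceeds the bound:
a_0 = 44: 44/1  (≤ bound)
a_1 = 5: 221/5  (≤ bound)
a_2 = 8: 1812/41  (≤ bound)
a_3 = 7: 12905/292  (≤ bound)
a_4 = 1: 14717/333  (≤ bound)
a_5 = 4: 71773/1624  (≤ bound)
a_6 = 2: 158263/3581  (> 3255, stop)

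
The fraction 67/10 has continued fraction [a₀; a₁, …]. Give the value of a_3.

3

67 ÷ 10 → quotient 6, remainder 7
10 ÷ 7 → quotient 1, remainder 3
7 ÷ 3 → quotient 2, remainder 1
3 ÷ 1 → quotient 3, remainder 0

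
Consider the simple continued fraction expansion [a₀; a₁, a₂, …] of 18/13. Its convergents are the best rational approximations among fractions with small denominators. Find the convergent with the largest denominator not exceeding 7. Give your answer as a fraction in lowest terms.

7/5

a_0 = 1: 1/1  (≤ bound)
a_1 = 2: 3/2  (≤ bound)
a_2 = 1: 4/3  (≤ bound)
a_3 = 1: 7/5  (≤ bound)
a_4 = 2: 18/13  (> 7, stop)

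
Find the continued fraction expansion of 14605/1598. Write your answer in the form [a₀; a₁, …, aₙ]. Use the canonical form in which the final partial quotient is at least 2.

14605 ÷ 1598 → quotient 9, remainder 223
1598 ÷ 223 → quotient 7, remainder 37
223 ÷ 37 → quotient 6, remainder 1
37 ÷ 1 → quotient 37, remainder 0

[9; 7, 6, 37]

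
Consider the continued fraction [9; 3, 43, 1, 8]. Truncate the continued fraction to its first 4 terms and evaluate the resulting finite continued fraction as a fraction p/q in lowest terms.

1241/133

Collapse the nested fraction from the inside out:
Start with 1.
43 + 1/(1/1) = 43 + 1/1 = 44/1
3 + 1/(44/1) = 3 + 1/44 = 133/44
9 + 1/(133/44) = 9 + 44/133 = 1241/133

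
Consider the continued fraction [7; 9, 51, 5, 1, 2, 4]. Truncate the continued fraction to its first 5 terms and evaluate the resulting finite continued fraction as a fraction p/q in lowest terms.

19690/2769

Starting at the tail and folding back:
Start with 1.
5 + 1/(1/1) = 5 + 1/1 = 6/1
51 + 1/(6/1) = 51 + 1/6 = 307/6
9 + 1/(307/6) = 9 + 6/307 = 2769/307
7 + 1/(2769/307) = 7 + 307/2769 = 19690/2769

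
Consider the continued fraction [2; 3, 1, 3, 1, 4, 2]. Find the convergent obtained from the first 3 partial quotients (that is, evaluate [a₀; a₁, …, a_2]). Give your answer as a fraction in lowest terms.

Compute successive convergents:
a_0 = 2: 2/1
a_1 = 3: 7/3
a_2 = 1: 9/4

9/4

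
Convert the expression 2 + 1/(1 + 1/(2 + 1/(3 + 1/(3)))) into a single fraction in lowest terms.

Collapse the nested fraction from the inside out:
Start with 3.
3 + 1/(3/1) = 3 + 1/3 = 10/3
2 + 1/(10/3) = 2 + 3/10 = 23/10
1 + 1/(23/10) = 1 + 10/23 = 33/23
2 + 1/(33/23) = 2 + 23/33 = 89/33

89/33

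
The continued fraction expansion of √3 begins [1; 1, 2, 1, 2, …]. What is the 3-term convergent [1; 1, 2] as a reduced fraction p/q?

a_0 = 1: 1/1
a_1 = 1: 2/1
a_2 = 2: 5/3

5/3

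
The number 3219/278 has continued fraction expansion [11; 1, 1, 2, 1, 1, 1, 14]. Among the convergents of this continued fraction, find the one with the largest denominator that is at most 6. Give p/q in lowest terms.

58/5

List convergents until the denominator exceeds the bound:
a_0 = 11: 11/1  (≤ bound)
a_1 = 1: 12/1  (≤ bound)
a_2 = 1: 23/2  (≤ bound)
a_3 = 2: 58/5  (≤ bound)
a_4 = 1: 81/7  (> 6, stop)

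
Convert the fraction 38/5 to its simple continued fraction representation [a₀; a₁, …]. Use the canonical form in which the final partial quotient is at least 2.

[7; 1, 1, 2]

⌊38/5⌋ = 7, remainder 3
⌊5/3⌋ = 1, remainder 2
⌊3/2⌋ = 1, remainder 1
⌊2/1⌋ = 2, remainder 0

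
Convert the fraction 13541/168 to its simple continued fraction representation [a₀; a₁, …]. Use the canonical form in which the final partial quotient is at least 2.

Repeatedly divide and take the remainder:
13541 = 80·168 + 101, so a_0 = 80
168 = 1·101 + 67, so a_1 = 1
101 = 1·67 + 34, so a_2 = 1
67 = 1·34 + 33, so a_3 = 1
34 = 1·33 + 1, so a_4 = 1
33 = 33·1 + 0, so a_5 = 33

[80; 1, 1, 1, 1, 33]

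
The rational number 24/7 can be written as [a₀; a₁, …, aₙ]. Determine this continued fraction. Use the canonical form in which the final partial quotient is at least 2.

[3; 2, 3]

Apply division with remainder until the remainder is 0:
24 = 3·7 + 3, so a_0 = 3
7 = 2·3 + 1, so a_1 = 2
3 = 3·1 + 0, so a_2 = 3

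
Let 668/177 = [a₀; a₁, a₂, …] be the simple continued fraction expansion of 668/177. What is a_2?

668 = 3·177 + 137, so a_0 = 3
177 = 1·137 + 40, so a_1 = 1
137 = 3·40 + 17, so a_2 = 3

3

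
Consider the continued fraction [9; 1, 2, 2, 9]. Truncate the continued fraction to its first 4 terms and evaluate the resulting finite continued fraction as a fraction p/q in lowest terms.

Start with 2.
2 + 1/(2/1) = 2 + 1/2 = 5/2
1 + 1/(5/2) = 1 + 2/5 = 7/5
9 + 1/(7/5) = 9 + 5/7 = 68/7

68/7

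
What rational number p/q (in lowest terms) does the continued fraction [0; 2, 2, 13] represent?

27/67

Starting at the tail and folding back:
Start with 13.
2 + 1/(13/1) = 2 + 1/13 = 27/13
2 + 1/(27/13) = 2 + 13/27 = 67/27
0 + 1/(67/27) = 0 + 27/67 = 27/67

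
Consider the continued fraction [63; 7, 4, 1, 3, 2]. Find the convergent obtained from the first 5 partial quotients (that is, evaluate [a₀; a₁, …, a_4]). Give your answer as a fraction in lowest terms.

8650/137

Starting at the tail and folding back:
Start with 3.
1 + 1/(3/1) = 1 + 1/3 = 4/3
4 + 1/(4/3) = 4 + 3/4 = 19/4
7 + 1/(19/4) = 7 + 4/19 = 137/19
63 + 1/(137/19) = 63 + 19/137 = 8650/137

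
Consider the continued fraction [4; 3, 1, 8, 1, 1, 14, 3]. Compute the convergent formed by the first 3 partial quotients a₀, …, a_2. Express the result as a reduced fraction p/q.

Start with 1.
3 + 1/(1/1) = 3 + 1/1 = 4/1
4 + 1/(4/1) = 4 + 1/4 = 17/4

17/4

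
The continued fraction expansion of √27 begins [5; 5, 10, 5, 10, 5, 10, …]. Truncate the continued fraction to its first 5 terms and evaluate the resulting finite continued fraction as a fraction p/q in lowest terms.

Start with 10.
5 + 1/(10/1) = 5 + 1/10 = 51/10
10 + 1/(51/10) = 10 + 10/51 = 520/51
5 + 1/(520/51) = 5 + 51/520 = 2651/520
5 + 1/(2651/520) = 5 + 520/2651 = 13775/2651

13775/2651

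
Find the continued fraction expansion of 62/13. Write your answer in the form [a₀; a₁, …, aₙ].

[4; 1, 3, 3]

⌊62/13⌋ = 4, remainder 10
⌊13/10⌋ = 1, remainder 3
⌊10/3⌋ = 3, remainder 1
⌊3/1⌋ = 3, remainder 0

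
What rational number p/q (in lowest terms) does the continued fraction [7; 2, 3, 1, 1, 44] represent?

a_0 = 7: 7/1
a_1 = 2: 15/2
a_2 = 3: 52/7
a_3 = 1: 67/9
a_4 = 1: 119/16
a_5 = 44: 5303/713

5303/713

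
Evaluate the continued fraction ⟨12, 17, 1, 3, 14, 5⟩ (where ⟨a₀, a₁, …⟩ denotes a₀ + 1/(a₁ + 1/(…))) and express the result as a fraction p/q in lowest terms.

Start with 5.
14 + 1/(5/1) = 14 + 1/5 = 71/5
3 + 1/(71/5) = 3 + 5/71 = 218/71
1 + 1/(218/71) = 1 + 71/218 = 289/218
17 + 1/(289/218) = 17 + 218/289 = 5131/289
12 + 1/(5131/289) = 12 + 289/5131 = 61861/5131

61861/5131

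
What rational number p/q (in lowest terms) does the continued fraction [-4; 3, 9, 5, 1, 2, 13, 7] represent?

Start with 7.
13 + 1/(7/1) = 13 + 1/7 = 92/7
2 + 1/(92/7) = 2 + 7/92 = 191/92
1 + 1/(191/92) = 1 + 92/191 = 283/191
5 + 1/(283/191) = 5 + 191/283 = 1606/283
9 + 1/(1606/283) = 9 + 283/1606 = 14737/1606
3 + 1/(14737/1606) = 3 + 1606/14737 = 45817/14737
-4 + 1/(45817/14737) = -4 + 14737/45817 = -168531/45817

-168531/45817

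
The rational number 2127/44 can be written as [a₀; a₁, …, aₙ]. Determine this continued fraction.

[48; 2, 1, 14]

⌊2127/44⌋ = 48, remainder 15
⌊44/15⌋ = 2, remainder 14
⌊15/14⌋ = 1, remainder 1
⌊14/1⌋ = 14, remainder 0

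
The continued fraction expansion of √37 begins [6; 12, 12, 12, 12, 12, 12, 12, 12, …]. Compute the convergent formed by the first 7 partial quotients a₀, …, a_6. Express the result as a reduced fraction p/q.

Build up convergents one term at a time:
a_0 = 6: 6/1
a_1 = 12: 73/12
a_2 = 12: 882/145
a_3 = 12: 10657/1752
a_4 = 12: 128766/21169
a_5 = 12: 1555849/255780
a_6 = 12: 18798954/3090529

18798954/3090529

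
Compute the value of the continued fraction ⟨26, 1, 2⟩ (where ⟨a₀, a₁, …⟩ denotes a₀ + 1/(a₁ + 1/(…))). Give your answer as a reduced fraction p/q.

Work from the innermost term outward:
Start with 2.
1 + 1/(2/1) = 1 + 1/2 = 3/2
26 + 1/(3/2) = 26 + 2/3 = 80/3

80/3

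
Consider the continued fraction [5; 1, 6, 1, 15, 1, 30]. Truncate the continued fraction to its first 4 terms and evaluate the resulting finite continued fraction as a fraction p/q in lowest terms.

Start with 1.
6 + 1/(1/1) = 6 + 1/1 = 7/1
1 + 1/(7/1) = 1 + 1/7 = 8/7
5 + 1/(8/7) = 5 + 7/8 = 47/8

47/8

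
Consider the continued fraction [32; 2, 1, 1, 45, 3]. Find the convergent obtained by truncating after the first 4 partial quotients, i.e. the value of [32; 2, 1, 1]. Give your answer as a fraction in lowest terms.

162/5

Starting at the tail and folding back:
Start with 1.
1 + 1/(1/1) = 1 + 1/1 = 2/1
2 + 1/(2/1) = 2 + 1/2 = 5/2
32 + 1/(5/2) = 32 + 2/5 = 162/5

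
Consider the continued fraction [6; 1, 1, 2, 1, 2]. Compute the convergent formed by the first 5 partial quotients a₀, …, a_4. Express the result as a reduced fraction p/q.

46/7

Start with 1.
2 + 1/(1/1) = 2 + 1/1 = 3/1
1 + 1/(3/1) = 1 + 1/3 = 4/3
1 + 1/(4/3) = 1 + 3/4 = 7/4
6 + 1/(7/4) = 6 + 4/7 = 46/7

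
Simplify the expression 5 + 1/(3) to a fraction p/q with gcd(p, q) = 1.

16/3

Build up convergents one term at a time:
a_0 = 5: 5/1
a_1 = 3: 16/3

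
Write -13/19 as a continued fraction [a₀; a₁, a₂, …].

Apply division with remainder until the remainder is 0:
⌊-13/19⌋ = -1, remainder 6
⌊19/6⌋ = 3, remainder 1
⌊6/1⌋ = 6, remainder 0

[-1; 3, 6]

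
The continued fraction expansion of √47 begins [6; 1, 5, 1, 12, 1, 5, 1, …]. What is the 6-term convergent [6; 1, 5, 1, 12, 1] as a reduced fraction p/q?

a_0 = 6: 6/1
a_1 = 1: 7/1
a_2 = 5: 41/6
a_3 = 1: 48/7
a_4 = 12: 617/90
a_5 = 1: 665/97

665/97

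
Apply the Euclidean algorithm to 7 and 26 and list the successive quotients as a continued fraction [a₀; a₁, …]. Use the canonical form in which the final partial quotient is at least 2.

[0; 3, 1, 2, 2]

7 = 0·26 + 7, so a_0 = 0
26 = 3·7 + 5, so a_1 = 3
7 = 1·5 + 2, so a_2 = 1
5 = 2·2 + 1, so a_3 = 2
2 = 2·1 + 0, so a_4 = 2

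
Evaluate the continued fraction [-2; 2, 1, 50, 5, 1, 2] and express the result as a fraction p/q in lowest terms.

-4316/2593

Collapse the nested fraction from the inside out:
Start with 2.
1 + 1/(2/1) = 1 + 1/2 = 3/2
5 + 1/(3/2) = 5 + 2/3 = 17/3
50 + 1/(17/3) = 50 + 3/17 = 853/17
1 + 1/(853/17) = 1 + 17/853 = 870/853
2 + 1/(870/853) = 2 + 853/870 = 2593/870
-2 + 1/(2593/870) = -2 + 870/2593 = -4316/2593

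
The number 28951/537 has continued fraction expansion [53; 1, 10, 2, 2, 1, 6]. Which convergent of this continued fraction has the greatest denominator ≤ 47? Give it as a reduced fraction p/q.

a_0 = 53: 53/1  (≤ bound)
a_1 = 1: 54/1  (≤ bound)
a_2 = 10: 593/11  (≤ bound)
a_3 = 2: 1240/23  (≤ bound)
a_4 = 2: 3073/57  (> 47, stop)

1240/23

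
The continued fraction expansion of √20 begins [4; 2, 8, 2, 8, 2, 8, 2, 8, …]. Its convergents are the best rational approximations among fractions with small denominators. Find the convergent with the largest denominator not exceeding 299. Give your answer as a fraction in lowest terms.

a_0 = 4: 4/1  (≤ bound)
a_1 = 2: 9/2  (≤ bound)
a_2 = 8: 76/17  (≤ bound)
a_3 = 2: 161/36  (≤ bound)
a_4 = 8: 1364/305  (> 299, stop)

161/36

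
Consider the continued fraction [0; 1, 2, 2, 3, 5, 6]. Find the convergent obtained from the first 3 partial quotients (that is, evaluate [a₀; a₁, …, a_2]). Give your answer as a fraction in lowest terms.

Compute successive convergents:
a_0 = 0: 0/1
a_1 = 1: 1/1
a_2 = 2: 2/3

2/3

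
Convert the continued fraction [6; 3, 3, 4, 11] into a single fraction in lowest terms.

a_0 = 6: 6/1
a_1 = 3: 19/3
a_2 = 3: 63/10
a_3 = 4: 271/43
a_4 = 11: 3044/483

3044/483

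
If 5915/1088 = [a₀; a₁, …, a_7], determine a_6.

4

5915 ÷ 1088 → quotient 5, remainder 475
1088 ÷ 475 → quotient 2, remainder 138
475 ÷ 138 → quotient 3, remainder 61
138 ÷ 61 → quotient 2, remainder 16
61 ÷ 16 → quotient 3, remainder 13
16 ÷ 13 → quotient 1, remainder 3
13 ÷ 3 → quotient 4, remainder 1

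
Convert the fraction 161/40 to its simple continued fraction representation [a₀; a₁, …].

⌊161/40⌋ = 4, remainder 1
⌊40/1⌋ = 40, remainder 0

[4; 40]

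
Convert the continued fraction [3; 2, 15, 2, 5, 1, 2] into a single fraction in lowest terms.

4115/1181

a_0 = 3: 3/1
a_1 = 2: 7/2
a_2 = 15: 108/31
a_3 = 2: 223/64
a_4 = 5: 1223/351
a_5 = 1: 1446/415
a_6 = 2: 4115/1181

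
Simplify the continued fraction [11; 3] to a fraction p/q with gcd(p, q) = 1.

34/3

Start with 3.
11 + 1/(3/1) = 11 + 1/3 = 34/3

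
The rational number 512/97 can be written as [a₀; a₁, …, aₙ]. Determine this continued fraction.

512 ÷ 97 → quotient 5, remainder 27
97 ÷ 27 → quotient 3, remainder 16
27 ÷ 16 → quotient 1, remainder 11
16 ÷ 11 → quotient 1, remainder 5
11 ÷ 5 → quotient 2, remainder 1
5 ÷ 1 → quotient 5, remainder 0

[5; 3, 1, 1, 2, 5]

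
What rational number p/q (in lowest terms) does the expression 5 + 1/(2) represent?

Use the convergent recurrence hₖ = aₖ·hₖ₋₁ + hₖ₋₂ (and likewise for the denominators kₖ):
a_0 = 5: 5/1
a_1 = 2: 11/2

11/2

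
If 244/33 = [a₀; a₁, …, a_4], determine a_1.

2

Apply division with remainder until the remainder is 0:
244 ÷ 33 → quotient 7, remainder 13
33 ÷ 13 → quotient 2, remainder 7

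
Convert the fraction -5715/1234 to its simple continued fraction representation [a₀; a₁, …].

⌊-5715/1234⌋ = -5, remainder 455
⌊1234/455⌋ = 2, remainder 324
⌊455/324⌋ = 1, remainder 131
⌊324/131⌋ = 2, remainder 62
⌊131/62⌋ = 2, remainder 7
⌊62/7⌋ = 8, remainder 6
⌊7/6⌋ = 1, remainder 1
⌊6/1⌋ = 6, remainder 0

[-5; 2, 1, 2, 2, 8, 1, 6]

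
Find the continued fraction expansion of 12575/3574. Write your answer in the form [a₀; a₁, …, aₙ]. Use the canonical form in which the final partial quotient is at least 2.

Run the Euclidean algorithm, recording each quotient:
⌊12575/3574⌋ = 3, remainder 1853
⌊3574/1853⌋ = 1, remainder 1721
⌊1853/1721⌋ = 1, remainder 132
⌊1721/132⌋ = 13, remainder 5
⌊132/5⌋ = 26, remainder 2
⌊5/2⌋ = 2, remainder 1
⌊2/1⌋ = 2, remainder 0

[3; 1, 1, 13, 26, 2, 2]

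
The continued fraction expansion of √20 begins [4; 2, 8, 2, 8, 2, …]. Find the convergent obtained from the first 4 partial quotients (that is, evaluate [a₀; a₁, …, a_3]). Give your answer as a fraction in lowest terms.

Use the convergent recurrence hₖ = aₖ·hₖ₋₁ + hₖ₋₂ (and likewise for the denominators kₖ):
a_0 = 4: 4/1
a_1 = 2: 9/2
a_2 = 8: 76/17
a_3 = 2: 161/36

161/36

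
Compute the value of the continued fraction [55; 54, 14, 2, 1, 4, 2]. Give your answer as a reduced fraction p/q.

Start with 2.
4 + 1/(2/1) = 4 + 1/2 = 9/2
1 + 1/(9/2) = 1 + 2/9 = 11/9
2 + 1/(11/9) = 2 + 9/11 = 31/11
14 + 1/(31/11) = 14 + 11/31 = 445/31
54 + 1/(445/31) = 54 + 31/445 = 24061/445
55 + 1/(24061/445) = 55 + 445/24061 = 1323800/24061

1323800/24061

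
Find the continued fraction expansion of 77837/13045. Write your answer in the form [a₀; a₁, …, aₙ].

[5; 1, 29, 7, 1, 6, 1, 6]

Run the Euclidean algorithm, recording each quotient:
77837 ÷ 13045 → quotient 5, remainder 12612
13045 ÷ 12612 → quotient 1, remainder 433
12612 ÷ 433 → quotient 29, remainder 55
433 ÷ 55 → quotient 7, remainder 48
55 ÷ 48 → quotient 1, remainder 7
48 ÷ 7 → quotient 6, remainder 6
7 ÷ 6 → quotient 1, remainder 1
6 ÷ 1 → quotient 6, remainder 0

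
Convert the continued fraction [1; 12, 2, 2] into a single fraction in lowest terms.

67/62

Start with 2.
2 + 1/(2/1) = 2 + 1/2 = 5/2
12 + 1/(5/2) = 12 + 2/5 = 62/5
1 + 1/(62/5) = 1 + 5/62 = 67/62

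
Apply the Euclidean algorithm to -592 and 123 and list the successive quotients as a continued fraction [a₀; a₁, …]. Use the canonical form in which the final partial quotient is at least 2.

-592 = -5·123 + 23, so a_0 = -5
123 = 5·23 + 8, so a_1 = 5
23 = 2·8 + 7, so a_2 = 2
8 = 1·7 + 1, so a_3 = 1
7 = 7·1 + 0, so a_4 = 7

[-5; 5, 2, 1, 7]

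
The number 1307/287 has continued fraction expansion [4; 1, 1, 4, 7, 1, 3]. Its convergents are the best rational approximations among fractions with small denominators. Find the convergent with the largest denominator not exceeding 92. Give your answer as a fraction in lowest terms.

337/74

List convergents until the denominator exceeds the bound:
a_0 = 4: 4/1  (≤ bound)
a_1 = 1: 5/1  (≤ bound)
a_2 = 1: 9/2  (≤ bound)
a_3 = 4: 41/9  (≤ bound)
a_4 = 7: 296/65  (≤ bound)
a_5 = 1: 337/74  (≤ bound)
a_6 = 3: 1307/287  (> 92, stop)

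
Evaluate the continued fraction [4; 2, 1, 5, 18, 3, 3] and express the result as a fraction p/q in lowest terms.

13672/3141

Starting at the tail and folding back:
Start with 3.
3 + 1/(3/1) = 3 + 1/3 = 10/3
18 + 1/(10/3) = 18 + 3/10 = 183/10
5 + 1/(183/10) = 5 + 10/183 = 925/183
1 + 1/(925/183) = 1 + 183/925 = 1108/925
2 + 1/(1108/925) = 2 + 925/1108 = 3141/1108
4 + 1/(3141/1108) = 4 + 1108/3141 = 13672/3141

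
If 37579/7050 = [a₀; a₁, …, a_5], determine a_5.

2

⌊37579/7050⌋ = 5, remainder 2329
⌊7050/2329⌋ = 3, remainder 63
⌊2329/63⌋ = 36, remainder 61
⌊63/61⌋ = 1, remainder 2
⌊61/2⌋ = 30, remainder 1
⌊2/1⌋ = 2, remainder 0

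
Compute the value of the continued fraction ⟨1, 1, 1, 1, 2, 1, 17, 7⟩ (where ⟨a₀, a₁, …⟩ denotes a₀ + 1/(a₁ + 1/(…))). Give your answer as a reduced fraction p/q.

Start with 7.
17 + 1/(7/1) = 17 + 1/7 = 120/7
1 + 1/(120/7) = 1 + 7/120 = 127/120
2 + 1/(127/120) = 2 + 120/127 = 374/127
1 + 1/(374/127) = 1 + 127/374 = 501/374
1 + 1/(501/374) = 1 + 374/501 = 875/501
1 + 1/(875/501) = 1 + 501/875 = 1376/875
1 + 1/(1376/875) = 1 + 875/1376 = 2251/1376

2251/1376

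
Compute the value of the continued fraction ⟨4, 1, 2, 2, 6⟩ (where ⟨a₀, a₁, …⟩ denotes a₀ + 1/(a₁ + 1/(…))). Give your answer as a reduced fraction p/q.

212/45

Work from the innermost term outward:
Start with 6.
2 + 1/(6/1) = 2 + 1/6 = 13/6
2 + 1/(13/6) = 2 + 6/13 = 32/13
1 + 1/(32/13) = 1 + 13/32 = 45/32
4 + 1/(45/32) = 4 + 32/45 = 212/45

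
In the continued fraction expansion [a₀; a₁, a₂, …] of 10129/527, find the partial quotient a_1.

4

Apply division with remainder until the remainder is 0:
⌊10129/527⌋ = 19, remainder 116
⌊527/116⌋ = 4, remainder 63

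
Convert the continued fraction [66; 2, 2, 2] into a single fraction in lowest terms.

Starting at the tail and folding back:
Start with 2.
2 + 1/(2/1) = 2 + 1/2 = 5/2
2 + 1/(5/2) = 2 + 2/5 = 12/5
66 + 1/(12/5) = 66 + 5/12 = 797/12

797/12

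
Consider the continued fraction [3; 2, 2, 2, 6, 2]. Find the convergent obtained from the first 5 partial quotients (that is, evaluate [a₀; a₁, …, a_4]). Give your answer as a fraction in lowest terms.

Start with 6.
2 + 1/(6/1) = 2 + 1/6 = 13/6
2 + 1/(13/6) = 2 + 6/13 = 32/13
2 + 1/(32/13) = 2 + 13/32 = 77/32
3 + 1/(77/32) = 3 + 32/77 = 263/77

263/77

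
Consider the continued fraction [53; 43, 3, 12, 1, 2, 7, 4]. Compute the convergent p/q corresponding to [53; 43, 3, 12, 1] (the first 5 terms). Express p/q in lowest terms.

91889/1733

Starting at the tail and folding back:
Start with 1.
12 + 1/(1/1) = 12 + 1/1 = 13/1
3 + 1/(13/1) = 3 + 1/13 = 40/13
43 + 1/(40/13) = 43 + 13/40 = 1733/40
53 + 1/(1733/40) = 53 + 40/1733 = 91889/1733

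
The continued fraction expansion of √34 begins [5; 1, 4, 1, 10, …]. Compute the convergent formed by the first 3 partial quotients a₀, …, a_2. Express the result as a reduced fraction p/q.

a_0 = 5: 5/1
a_1 = 1: 6/1
a_2 = 4: 29/5

29/5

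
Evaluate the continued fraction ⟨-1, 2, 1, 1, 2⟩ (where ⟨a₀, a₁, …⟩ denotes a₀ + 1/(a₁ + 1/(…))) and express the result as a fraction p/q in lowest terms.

-8/13

a_0 = -1: -1/1
a_1 = 2: -1/2
a_2 = 1: -2/3
a_3 = 1: -3/5
a_4 = 2: -8/13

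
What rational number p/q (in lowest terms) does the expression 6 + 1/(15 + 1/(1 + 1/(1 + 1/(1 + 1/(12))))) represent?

a_0 = 6: 6/1
a_1 = 15: 91/15
a_2 = 1: 97/16
a_3 = 1: 188/31
a_4 = 1: 285/47
a_5 = 12: 3608/595

3608/595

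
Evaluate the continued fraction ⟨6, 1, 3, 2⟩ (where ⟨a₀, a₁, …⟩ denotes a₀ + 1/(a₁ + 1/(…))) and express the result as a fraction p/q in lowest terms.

a_0 = 6: 6/1
a_1 = 1: 7/1
a_2 = 3: 27/4
a_3 = 2: 61/9

61/9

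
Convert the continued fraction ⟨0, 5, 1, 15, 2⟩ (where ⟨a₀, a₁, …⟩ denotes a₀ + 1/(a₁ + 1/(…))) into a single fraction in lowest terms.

Start with 2.
15 + 1/(2/1) = 15 + 1/2 = 31/2
1 + 1/(31/2) = 1 + 2/31 = 33/31
5 + 1/(33/31) = 5 + 31/33 = 196/33
0 + 1/(196/33) = 0 + 33/196 = 33/196

33/196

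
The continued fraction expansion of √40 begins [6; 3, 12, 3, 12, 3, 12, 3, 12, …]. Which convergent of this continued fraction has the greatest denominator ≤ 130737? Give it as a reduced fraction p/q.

337434/53353

List convergents until the denominator exceeds the bound:
a_0 = 6: 6/1  (≤ bound)
a_1 = 3: 19/3  (≤ bound)
a_2 = 12: 234/37  (≤ bound)
a_3 = 3: 721/114  (≤ bound)
a_4 = 12: 8886/1405  (≤ bound)
a_5 = 3: 27379/4329  (≤ bound)
a_6 = 12: 337434/53353  (≤ bound)
a_7 = 3: 1039681/164388  (> 130737, stop)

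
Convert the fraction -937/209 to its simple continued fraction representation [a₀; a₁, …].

-937 ÷ 209 → quotient -5, remainder 108
209 ÷ 108 → quotient 1, remainder 101
108 ÷ 101 → quotient 1, remainder 7
101 ÷ 7 → quotient 14, remainder 3
7 ÷ 3 → quotient 2, remainder 1
3 ÷ 1 → quotient 3, remainder 0

[-5; 1, 1, 14, 2, 3]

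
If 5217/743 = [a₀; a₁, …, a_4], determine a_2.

5217 ÷ 743 → quotient 7, remainder 16
743 ÷ 16 → quotient 46, remainder 7
16 ÷ 7 → quotient 2, remainder 2

2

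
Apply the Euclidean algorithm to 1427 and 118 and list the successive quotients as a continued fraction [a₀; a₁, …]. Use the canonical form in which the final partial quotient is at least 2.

[12; 10, 1, 2, 1, 2]

1427 ÷ 118 → quotient 12, remainder 11
118 ÷ 11 → quotient 10, remainder 8
11 ÷ 8 → quotient 1, remainder 3
8 ÷ 3 → quotient 2, remainder 2
3 ÷ 2 → quotient 1, remainder 1
2 ÷ 1 → quotient 2, remainder 0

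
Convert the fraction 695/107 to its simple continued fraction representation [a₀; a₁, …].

[6; 2, 53]

695 = 6·107 + 53, so a_0 = 6
107 = 2·53 + 1, so a_1 = 2
53 = 53·1 + 0, so a_2 = 53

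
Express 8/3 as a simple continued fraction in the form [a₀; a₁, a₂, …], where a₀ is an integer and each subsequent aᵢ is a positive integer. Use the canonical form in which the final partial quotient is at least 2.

⌊8/3⌋ = 2, remainder 2
⌊3/2⌋ = 1, remainder 1
⌊2/1⌋ = 2, remainder 0

[2; 1, 2]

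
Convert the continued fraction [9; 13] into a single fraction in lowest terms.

Compute successive convergents:
a_0 = 9: 9/1
a_1 = 13: 118/13

118/13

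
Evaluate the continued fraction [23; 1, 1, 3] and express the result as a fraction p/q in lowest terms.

Build up convergents one term at a time:
a_0 = 23: 23/1
a_1 = 1: 24/1
a_2 = 1: 47/2
a_3 = 3: 165/7

165/7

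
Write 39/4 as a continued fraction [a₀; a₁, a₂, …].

39 ÷ 4 → quotient 9, remainder 3
4 ÷ 3 → quotient 1, remainder 1
3 ÷ 1 → quotient 3, remainder 0

[9; 1, 3]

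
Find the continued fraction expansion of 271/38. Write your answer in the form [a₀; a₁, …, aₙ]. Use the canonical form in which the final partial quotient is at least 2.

[7; 7, 1, 1, 2]

Run the Euclidean algorithm, recording each quotient:
271 = 7·38 + 5, so a_0 = 7
38 = 7·5 + 3, so a_1 = 7
5 = 1·3 + 2, so a_2 = 1
3 = 1·2 + 1, so a_3 = 1
2 = 2·1 + 0, so a_4 = 2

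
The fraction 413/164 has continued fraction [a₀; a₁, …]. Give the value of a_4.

413 = 2·164 + 85, so a_0 = 2
164 = 1·85 + 79, so a_1 = 1
85 = 1·79 + 6, so a_2 = 1
79 = 13·6 + 1, so a_3 = 13
6 = 6·1 + 0, so a_4 = 6

6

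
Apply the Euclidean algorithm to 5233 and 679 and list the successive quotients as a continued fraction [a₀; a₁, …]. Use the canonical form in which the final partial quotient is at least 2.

⌊5233/679⌋ = 7, remainder 480
⌊679/480⌋ = 1, remainder 199
⌊480/199⌋ = 2, remainder 82
⌊199/82⌋ = 2, remainder 35
⌊82/35⌋ = 2, remainder 12
⌊35/12⌋ = 2, remainder 11
⌊12/11⌋ = 1, remainder 1
⌊11/1⌋ = 11, remainder 0

[7; 1, 2, 2, 2, 2, 1, 11]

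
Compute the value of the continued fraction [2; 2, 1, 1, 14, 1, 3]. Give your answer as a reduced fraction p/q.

736/307

a_0 = 2: 2/1
a_1 = 2: 5/2
a_2 = 1: 7/3
a_3 = 1: 12/5
a_4 = 14: 175/73
a_5 = 1: 187/78
a_6 = 3: 736/307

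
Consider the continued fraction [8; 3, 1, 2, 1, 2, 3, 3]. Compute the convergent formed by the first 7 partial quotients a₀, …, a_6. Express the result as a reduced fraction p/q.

1141/138

Start with 3.
2 + 1/(3/1) = 2 + 1/3 = 7/3
1 + 1/(7/3) = 1 + 3/7 = 10/7
2 + 1/(10/7) = 2 + 7/10 = 27/10
1 + 1/(27/10) = 1 + 10/27 = 37/27
3 + 1/(37/27) = 3 + 27/37 = 138/37
8 + 1/(138/37) = 8 + 37/138 = 1141/138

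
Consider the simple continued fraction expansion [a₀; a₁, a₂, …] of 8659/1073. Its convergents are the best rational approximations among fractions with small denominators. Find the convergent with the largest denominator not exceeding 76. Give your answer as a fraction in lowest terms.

347/43

a_0 = 8: 8/1  (≤ bound)
a_1 = 14: 113/14  (≤ bound)
a_2 = 3: 347/43  (≤ bound)
a_3 = 3: 1154/143  (> 76, stop)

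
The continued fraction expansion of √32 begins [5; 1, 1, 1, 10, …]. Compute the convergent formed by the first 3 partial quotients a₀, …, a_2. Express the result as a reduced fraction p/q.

Use the convergent recurrence hₖ = aₖ·hₖ₋₁ + hₖ₋₂ (and likewise for the denominators kₖ):
a_0 = 5: 5/1
a_1 = 1: 6/1
a_2 = 1: 11/2

11/2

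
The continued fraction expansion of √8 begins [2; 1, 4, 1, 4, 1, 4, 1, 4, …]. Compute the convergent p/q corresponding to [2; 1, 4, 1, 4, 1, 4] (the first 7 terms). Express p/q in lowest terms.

Starting at the tail and folding back:
Start with 4.
1 + 1/(4/1) = 1 + 1/4 = 5/4
4 + 1/(5/4) = 4 + 4/5 = 24/5
1 + 1/(24/5) = 1 + 5/24 = 29/24
4 + 1/(29/24) = 4 + 24/29 = 140/29
1 + 1/(140/29) = 1 + 29/140 = 169/140
2 + 1/(169/140) = 2 + 140/169 = 478/169

478/169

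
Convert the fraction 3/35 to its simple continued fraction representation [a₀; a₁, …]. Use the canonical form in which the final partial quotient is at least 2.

3 = 0·35 + 3, so a_0 = 0
35 = 11·3 + 2, so a_1 = 11
3 = 1·2 + 1, so a_2 = 1
2 = 2·1 + 0, so a_3 = 2

[0; 11, 1, 2]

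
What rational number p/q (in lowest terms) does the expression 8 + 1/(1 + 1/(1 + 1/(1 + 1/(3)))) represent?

95/11

Build up convergents one term at a time:
a_0 = 8: 8/1
a_1 = 1: 9/1
a_2 = 1: 17/2
a_3 = 1: 26/3
a_4 = 3: 95/11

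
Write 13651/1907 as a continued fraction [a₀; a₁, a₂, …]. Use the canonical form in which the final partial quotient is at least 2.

[7; 6, 3, 5, 1, 1, 2, 3]

Repeatedly divide and take the remainder:
13651 = 7·1907 + 302, so a_0 = 7
1907 = 6·302 + 95, so a_1 = 6
302 = 3·95 + 17, so a_2 = 3
95 = 5·17 + 10, so a_3 = 5
17 = 1·10 + 7, so a_4 = 1
10 = 1·7 + 3, so a_5 = 1
7 = 2·3 + 1, so a_6 = 2
3 = 3·1 + 0, so a_7 = 3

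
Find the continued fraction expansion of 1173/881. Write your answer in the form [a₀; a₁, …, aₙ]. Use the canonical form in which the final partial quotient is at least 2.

1173 = 1·881 + 292, so a_0 = 1
881 = 3·292 + 5, so a_1 = 3
292 = 58·5 + 2, so a_2 = 58
5 = 2·2 + 1, so a_3 = 2
2 = 2·1 + 0, so a_4 = 2

[1; 3, 58, 2, 2]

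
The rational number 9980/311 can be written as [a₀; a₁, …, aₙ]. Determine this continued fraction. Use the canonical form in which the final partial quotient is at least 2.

9980 = 32·311 + 28, so a_0 = 32
311 = 11·28 + 3, so a_1 = 11
28 = 9·3 + 1, so a_2 = 9
3 = 3·1 + 0, so a_3 = 3

[32; 11, 9, 3]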